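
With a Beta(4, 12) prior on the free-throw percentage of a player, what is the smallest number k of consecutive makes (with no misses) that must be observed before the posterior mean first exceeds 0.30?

After k makes and 0 misses the posterior is Beta(4+k, 12), with mean (4+k)/(4+12+k).
Set (4+k)/(16+k) > 0.30 and solve: k > (0.30·16 − 4)/(1 − 0.30) = 1.143.
The smallest integer exceeding 1.143 is 2.

k = 2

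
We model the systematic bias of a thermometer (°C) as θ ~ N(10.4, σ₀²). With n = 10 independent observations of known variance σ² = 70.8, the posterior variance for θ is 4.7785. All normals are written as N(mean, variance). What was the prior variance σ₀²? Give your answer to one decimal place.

Posterior precision equals prior precision plus data precision: 1/σ_n² = 1/σ₀² + n/σ².
So 1/σ₀² = 1/4.7785 − 10/70.8 = 0.209271 − 0.141243 = 0.068028.
Hence σ₀² = 1/0.068028 ≈ 14.7.

σ₀² = 14.7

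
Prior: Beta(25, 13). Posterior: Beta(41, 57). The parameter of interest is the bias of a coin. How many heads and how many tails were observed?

16 heads and 44 tails

Under Beta–binomial conjugacy the posterior parameters are (a+s, b+f).
Match parameters: s=41−25=16, f=57−13=44.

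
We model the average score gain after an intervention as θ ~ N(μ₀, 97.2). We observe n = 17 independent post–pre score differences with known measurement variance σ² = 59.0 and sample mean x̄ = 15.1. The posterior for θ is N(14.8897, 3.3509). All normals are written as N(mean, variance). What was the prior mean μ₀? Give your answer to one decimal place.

μ₀ = 9.0

With known observation variance, the Normal–Normal posterior has precision τ_n = τ₀ + n/σ² and mean μ_n = (τ₀μ₀ + (n/σ²)x̄)/τ_n.
Here τ₀ = 1/97.2 = 0.010288 and τ_data = 17/59.0 = 0.288136, so τ_n = 0.298424.
Rearranging for μ₀: μ₀ = (μ_n·τ_n − τ_data·x̄)/τ₀ = (14.8897·0.298424 − 0.288136·15.1) / 0.010288 = 0.092590/0.010288 ≈ 9.0.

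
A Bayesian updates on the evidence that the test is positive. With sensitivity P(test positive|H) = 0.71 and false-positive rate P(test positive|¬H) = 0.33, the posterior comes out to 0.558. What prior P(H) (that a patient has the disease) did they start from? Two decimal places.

P(H) = 0.37

Bayes' rule in odds form gives O(H|E) = O(H)·[P(E|H)/P(E|¬H)], hence O(H) = O(H|E)/LR.
Posterior odds = 0.558/(1−0.558) = 1.2624. LR = 0.71/0.33 = 2.1515.
Prior odds = 1.2624/2.1515 = 0.5868, so P(H) = 0.5868/(1+0.5868) ≈ 0.37.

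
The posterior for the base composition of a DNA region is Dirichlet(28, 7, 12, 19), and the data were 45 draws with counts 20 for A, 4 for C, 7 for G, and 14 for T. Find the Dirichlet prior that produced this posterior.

For a Dirichlet(α) prior with multinomial counts c, the posterior is Dirichlet(α + c) componentwise.
Subtract each count from the matching posterior parameter: 28−20=8, 7−4=3, 12−7=5, 19−14=5.

Dirichlet(8, 3, 5, 5)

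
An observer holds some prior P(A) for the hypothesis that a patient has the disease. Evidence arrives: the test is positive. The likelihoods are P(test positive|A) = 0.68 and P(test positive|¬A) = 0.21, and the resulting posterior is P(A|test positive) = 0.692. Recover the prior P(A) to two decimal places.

Bayes' rule in odds form gives O(A|E) = O(A)·[P(E|A)/P(E|¬A)], hence O(A) = O(A|E)/LR.
Posterior odds = 0.692/(1−0.692) = 2.2468. LR = 0.68/0.21 = 3.2381.
Prior odds = 2.2468/3.2381 = 0.6939, so P(A) = 0.6939/(1+0.6939) ≈ 0.41.

P(A) = 0.41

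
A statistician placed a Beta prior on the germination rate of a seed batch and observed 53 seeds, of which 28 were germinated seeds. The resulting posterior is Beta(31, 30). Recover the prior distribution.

Beta is conjugate to the binomial likelihood: posterior = Beta(α+s, β+f).
So α = 31 − 28 = 3 and β = 30 − 25 = 5.

Beta(3, 5)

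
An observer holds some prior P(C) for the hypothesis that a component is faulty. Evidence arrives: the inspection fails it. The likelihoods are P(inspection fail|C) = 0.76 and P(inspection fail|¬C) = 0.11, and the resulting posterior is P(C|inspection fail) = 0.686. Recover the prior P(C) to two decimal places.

P(C) = 0.24

Bayes' rule in odds form gives O(C|E) = O(C)·[P(E|C)/P(E|¬C)], hence O(C) = O(C|E)/LR.
Posterior odds = 0.686/(1−0.686) = 2.1847. LR = 0.76/0.11 = 6.9091.
Prior odds = 2.1847/6.9091 = 0.3162, so P(C) = 0.3162/(1+0.3162) ≈ 0.24.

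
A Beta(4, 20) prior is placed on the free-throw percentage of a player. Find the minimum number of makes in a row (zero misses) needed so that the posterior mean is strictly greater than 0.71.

After k makes and 0 misses the posterior is Beta(4+k, 20), with mean (4+k)/(4+20+k).
Set (4+k)/(24+k) > 0.71 and solve: k > (0.71·24 − 4)/(1 − 0.71) = 44.966.
The smallest integer exceeding 44.966 is 45.

k = 45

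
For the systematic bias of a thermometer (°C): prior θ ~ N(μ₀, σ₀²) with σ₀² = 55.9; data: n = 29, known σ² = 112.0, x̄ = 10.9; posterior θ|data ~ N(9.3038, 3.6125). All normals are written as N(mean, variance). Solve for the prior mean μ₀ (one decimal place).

With known observation variance, the Normal–Normal posterior has precision τ_n = τ₀ + n/σ² and mean μ_n = (τ₀μ₀ + (n/σ²)x̄)/τ_n.
Here τ₀ = 1/55.9 = 0.017889 and τ_data = 29/112.0 = 0.258929, so τ_n = 0.276818.
Rearranging for μ₀: μ₀ = (μ_n·τ_n − τ_data·x̄)/τ₀ = (9.3038·0.276818 − 0.258929·10.9) / 0.017889 = -0.246867/0.017889 ≈ -13.8.

μ₀ = -13.8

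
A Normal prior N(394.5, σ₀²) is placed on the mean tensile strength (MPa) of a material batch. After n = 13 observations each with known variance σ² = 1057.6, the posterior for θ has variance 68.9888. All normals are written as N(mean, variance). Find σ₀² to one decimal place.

Posterior precision equals prior precision plus data precision: 1/σ_n² = 1/σ₀² + n/σ².
So 1/σ₀² = 1/68.9888 − 13/1057.6 = 0.014495 − 0.012292 = 0.002203.
Hence σ₀² = 1/0.002203 ≈ 453.9.

σ₀² = 453.9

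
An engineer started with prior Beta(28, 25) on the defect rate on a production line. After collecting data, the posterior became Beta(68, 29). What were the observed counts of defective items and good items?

40 defective items and 4 good items

A Beta(α, β) prior with s successes and f failures in binomial data gives a Beta(α+s, β+f) posterior.
So s = 68 − 28 = 40 and f = 29 − 25 = 4.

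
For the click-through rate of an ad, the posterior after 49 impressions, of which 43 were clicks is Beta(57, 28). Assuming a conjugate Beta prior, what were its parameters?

Beta(14, 22)

Beta is conjugate to the binomial likelihood: posterior = Beta(a+s, b+f).
Subtract the data counts: 57−43=14, 28−6=22.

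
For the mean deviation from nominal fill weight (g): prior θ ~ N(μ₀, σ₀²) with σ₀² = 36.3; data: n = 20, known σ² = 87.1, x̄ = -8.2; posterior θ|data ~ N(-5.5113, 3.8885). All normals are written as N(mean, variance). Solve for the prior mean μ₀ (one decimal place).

With known observation variance, the Normal–Normal posterior has precision τ_n = τ₀ + n/σ² and mean μ_n = (τ₀μ₀ + (n/σ²)x̄)/τ_n.
Here τ₀ = 1/36.3 = 0.027548 and τ_data = 20/87.1 = 0.229621, so τ_n = 0.257169.
Rearranging for μ₀: μ₀ = (μ_n·τ_n − τ_data·x̄)/τ₀ = (-5.5113·0.257169 − 0.229621·-8.2) / 0.027548 = 0.465557/0.027548 ≈ 16.9.

μ₀ = 16.9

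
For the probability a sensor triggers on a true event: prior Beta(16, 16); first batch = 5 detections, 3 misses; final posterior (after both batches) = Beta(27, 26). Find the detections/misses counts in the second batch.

Sequential conjugate updates are equivalent to a single update on the pooled data, so total successes = posterior α − prior α and total failures = posterior β − prior β.
Total across both batches: 27−16=11 detections, 26−16=10 misses.
Subtract the first batch: 11−5=6 detections and 10−3=7 misses.

6 detections and 7 misses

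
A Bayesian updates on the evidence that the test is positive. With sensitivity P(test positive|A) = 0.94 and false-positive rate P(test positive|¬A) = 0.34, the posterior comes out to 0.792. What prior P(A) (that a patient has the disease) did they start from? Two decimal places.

In odds form, posterior odds = prior odds × likelihood ratio, so prior odds = posterior odds ÷ LR.
Posterior odds = 0.792/(1−0.792) = 3.8077. LR = 0.94/0.34 = 2.7647.
Prior odds = 3.8077/2.7647 = 1.3773, so P(A) = 1.3773/(1+1.3773) ≈ 0.58.

P(A) = 0.58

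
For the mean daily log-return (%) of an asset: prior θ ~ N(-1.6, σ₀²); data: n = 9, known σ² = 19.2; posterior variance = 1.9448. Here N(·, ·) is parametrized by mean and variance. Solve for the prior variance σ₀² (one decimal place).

σ₀² = 22.0

Posterior precision equals prior precision plus data precision: 1/σ_n² = 1/σ₀² + n/σ².
So 1/σ₀² = 1/1.9448 − 9/19.2 = 0.514192 − 0.468750 = 0.045442.
Hence σ₀² = 1/0.045442 ≈ 22.0.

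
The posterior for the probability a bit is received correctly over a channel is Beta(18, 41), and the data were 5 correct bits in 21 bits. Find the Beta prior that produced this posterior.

A Beta(α, β) prior with s successes and f failures in binomial data gives a Beta(α+s, β+f) posterior.
Subtract the data counts: 18−5=13, 41−16=25.

Beta(13, 25)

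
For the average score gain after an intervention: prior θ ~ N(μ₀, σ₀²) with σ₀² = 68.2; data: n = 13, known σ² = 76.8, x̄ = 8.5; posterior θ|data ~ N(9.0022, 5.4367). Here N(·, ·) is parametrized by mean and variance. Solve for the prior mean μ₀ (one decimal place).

μ₀ = 14.8

The posterior mean is a precision-weighted average: μ_n = (τ₀μ₀ + τ_data·x̄)/(τ₀+τ_data), with τ₀=1/σ₀² and τ_data=n/σ².
Here τ₀ = 1/68.2 = 0.014663 and τ_data = 13/76.8 = 0.169271, so τ_n = 0.183934.
Rearranging for μ₀: μ₀ = (μ_n·τ_n − τ_data·x̄)/τ₀ = (9.0022·0.183934 − 0.169271·8.5) / 0.014663 = 0.217007/0.014663 ≈ 14.8.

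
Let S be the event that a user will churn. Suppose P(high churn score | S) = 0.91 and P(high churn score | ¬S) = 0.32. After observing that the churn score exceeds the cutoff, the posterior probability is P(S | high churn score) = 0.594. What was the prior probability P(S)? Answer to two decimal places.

P(S) = 0.34

Bayes' rule in odds form gives O(S|E) = O(S)·[P(E|S)/P(E|¬S)], hence O(S) = O(S|E)/LR.
Posterior odds = 0.594/(1−0.594) = 1.4631. LR = 0.91/0.32 = 2.8438.
Prior odds = 1.4631/2.8438 = 0.5145, so P(S) = 0.5145/(1+0.5145) ≈ 0.34.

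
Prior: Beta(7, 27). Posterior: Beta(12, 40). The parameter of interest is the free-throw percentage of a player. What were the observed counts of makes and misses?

5 makes and 13 misses

A Beta(a, b) prior with s successes and f failures in binomial data gives a Beta(a+s, b+f) posterior.
So s = 12 − 7 = 5 and f = 40 − 27 = 13.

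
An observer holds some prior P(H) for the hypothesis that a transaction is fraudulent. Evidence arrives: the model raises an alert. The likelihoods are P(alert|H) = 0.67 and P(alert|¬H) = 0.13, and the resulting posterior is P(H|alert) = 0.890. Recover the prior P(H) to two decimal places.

In odds form, posterior odds = prior odds × likelihood ratio, so prior odds = posterior odds ÷ LR.
Posterior odds = 0.890/(1−0.890) = 8.0909. LR = 0.67/0.13 = 5.1538.
Prior odds = 8.0909/5.1538 = 1.5699, so P(H) = 1.5699/(1+1.5699) ≈ 0.61.

P(H) = 0.61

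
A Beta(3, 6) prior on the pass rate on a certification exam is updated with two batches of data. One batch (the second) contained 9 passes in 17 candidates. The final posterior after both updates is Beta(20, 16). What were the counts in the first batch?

Because Beta–binomial updating is additive in the counts, the combined data contributed (α_post−α_prior, β_post−β_prior) successes and failures.
Total across both batches: 20−3=17 passes, 16−6=10 failures.
Subtract the second batch: 17−9=8 passes and 10−8=2 failures.

8 passes and 2 failures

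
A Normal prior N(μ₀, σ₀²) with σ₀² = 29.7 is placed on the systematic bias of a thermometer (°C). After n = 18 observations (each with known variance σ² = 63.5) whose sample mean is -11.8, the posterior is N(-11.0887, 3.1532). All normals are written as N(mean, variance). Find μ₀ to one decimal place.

μ₀ = -5.1

With known observation variance, the Normal–Normal posterior has precision τ_n = τ₀ + n/σ² and mean μ_n = (τ₀μ₀ + (n/σ²)x̄)/τ_n.
Here τ₀ = 1/29.7 = 0.033670 and τ_data = 18/63.5 = 0.283465, so τ_n = 0.317135.
Rearranging for μ₀: μ₀ = (μ_n·τ_n − τ_data·x̄)/τ₀ = (-11.0887·0.317135 − 0.283465·-11.8) / 0.033670 = -0.171728/0.033670 ≈ -5.1.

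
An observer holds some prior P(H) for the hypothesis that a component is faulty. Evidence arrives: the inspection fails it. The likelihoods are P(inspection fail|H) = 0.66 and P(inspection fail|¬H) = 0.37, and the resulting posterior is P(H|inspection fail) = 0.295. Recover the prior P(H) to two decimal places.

P(H) = 0.19

In odds form, posterior odds = prior odds × likelihood ratio, so prior odds = posterior odds ÷ LR.
Posterior odds = 0.295/(1−0.295) = 0.4184. LR = 0.66/0.37 = 1.7838.
Prior odds = 0.4184/1.7838 = 0.2346, so P(H) = 0.2346/(1+0.2346) ≈ 0.19.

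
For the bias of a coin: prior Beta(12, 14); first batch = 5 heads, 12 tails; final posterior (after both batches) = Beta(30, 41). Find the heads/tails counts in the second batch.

13 heads and 15 tails

Because Beta–binomial updating is additive in the counts, the combined data contributed (α_post−α_prior, β_post−β_prior) successes and failures.
Total across both batches: 30−12=18 heads, 41−14=27 tails.
Subtract the first batch: 18−5=13 heads and 27−12=15 tails.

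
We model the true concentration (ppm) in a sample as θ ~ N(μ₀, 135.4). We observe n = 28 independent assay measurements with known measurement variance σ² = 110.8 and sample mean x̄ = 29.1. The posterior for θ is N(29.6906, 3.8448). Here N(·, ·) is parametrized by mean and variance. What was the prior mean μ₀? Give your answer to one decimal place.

With known observation variance, the Normal–Normal posterior has precision τ_n = τ₀ + n/σ² and mean μ_n = (τ₀μ₀ + (n/σ²)x̄)/τ_n.
Here τ₀ = 1/135.4 = 0.007386 and τ_data = 28/110.8 = 0.252708, so τ_n = 0.260094.
Rearranging for μ₀: μ₀ = (μ_n·τ_n − τ_data·x̄)/τ₀ = (29.6906·0.260094 − 0.252708·29.1) / 0.007386 = 0.368544/0.007386 ≈ 49.9.

μ₀ = 49.9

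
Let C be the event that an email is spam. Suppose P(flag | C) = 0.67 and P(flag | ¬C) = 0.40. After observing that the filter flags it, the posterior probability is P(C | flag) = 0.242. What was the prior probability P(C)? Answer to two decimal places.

P(C) = 0.16

Bayes' rule in odds form gives O(C|E) = O(C)·[P(E|C)/P(E|¬C)], hence O(C) = O(C|E)/LR.
Posterior odds = 0.242/(1−0.242) = 0.3193. LR = 0.67/0.40 = 1.6750.
Prior odds = 0.3193/1.6750 = 0.1906, so P(C) = 0.1906/(1+0.1906) ≈ 0.16.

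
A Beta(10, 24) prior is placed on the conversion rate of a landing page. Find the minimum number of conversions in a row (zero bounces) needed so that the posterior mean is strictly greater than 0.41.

After k conversions and 0 bounces the posterior is Beta(10+k, 24), with mean (10+k)/(10+24+k).
Set (10+k)/(34+k) > 0.41 and solve: k > (0.41·34 − 10)/(1 − 0.41) = 6.678.
The smallest integer exceeding 6.678 is 7.

k = 7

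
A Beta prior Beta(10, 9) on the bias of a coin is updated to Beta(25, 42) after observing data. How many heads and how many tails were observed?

15 heads and 33 tails

Under Beta–binomial conjugacy the posterior parameters are (a+s, b+f).
So s = 25 − 10 = 15 and f = 42 − 9 = 33.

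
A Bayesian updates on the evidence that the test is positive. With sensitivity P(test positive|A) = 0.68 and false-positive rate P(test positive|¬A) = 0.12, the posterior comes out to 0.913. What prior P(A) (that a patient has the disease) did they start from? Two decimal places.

P(A) = 0.65

In odds form, posterior odds = prior odds × likelihood ratio, so prior odds = posterior odds ÷ LR.
Posterior odds = 0.913/(1−0.913) = 10.4943. LR = 0.68/0.12 = 5.6667.
Prior odds = 10.4943/5.6667 = 1.8519, so P(A) = 1.8519/(1+1.8519) ≈ 0.65.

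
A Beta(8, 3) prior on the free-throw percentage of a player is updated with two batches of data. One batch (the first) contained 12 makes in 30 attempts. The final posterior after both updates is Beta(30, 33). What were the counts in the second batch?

Sequential conjugate updates are equivalent to a single update on the pooled data, so total successes = posterior α − prior α and total failures = posterior β − prior β.
Total across both batches: 30−8=22 makes, 33−3=30 misses.
Subtract the first batch: 22−12=10 makes and 30−18=12 misses.

10 makes and 12 misses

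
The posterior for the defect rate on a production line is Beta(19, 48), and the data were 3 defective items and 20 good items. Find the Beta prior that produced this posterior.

Beta(16, 28)

Under Beta–binomial conjugacy the posterior parameters are (a+s, b+f).
Subtract the data counts: 19−3=16, 48−20=28.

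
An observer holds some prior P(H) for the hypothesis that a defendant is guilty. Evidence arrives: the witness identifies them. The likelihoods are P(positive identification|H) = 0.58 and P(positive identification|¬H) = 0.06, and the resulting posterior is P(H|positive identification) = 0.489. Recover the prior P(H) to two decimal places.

P(H) = 0.09

Bayes' rule in odds form gives O(H|E) = O(H)·[P(E|H)/P(E|¬H)], hence O(H) = O(H|E)/LR.
Posterior odds = 0.489/(1−0.489) = 0.9569. LR = 0.58/0.06 = 9.6667.
Prior odds = 0.9569/9.6667 = 0.0990, so P(H) = 0.0990/(1+0.0990) ≈ 0.09.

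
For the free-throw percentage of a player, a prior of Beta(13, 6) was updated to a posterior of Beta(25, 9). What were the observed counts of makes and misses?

A Beta(α, β) prior with s successes and f failures in binomial data gives a Beta(α+s, β+f) posterior.
So s = 25 − 13 = 12 and f = 9 − 6 = 3.

12 makes and 3 misses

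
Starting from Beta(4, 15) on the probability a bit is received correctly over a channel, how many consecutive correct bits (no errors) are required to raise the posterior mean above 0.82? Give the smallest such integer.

k = 65

After k correct bits and 0 errors the posterior is Beta(4+k, 15), with mean (4+k)/(4+15+k).
Set (4+k)/(19+k) > 0.82 and solve: k > (0.82·19 − 4)/(1 − 0.82) = 64.333.
The smallest integer exceeding 64.333 is 65, and checking k=65: (69)/(84) = 0.8214 > 0.82.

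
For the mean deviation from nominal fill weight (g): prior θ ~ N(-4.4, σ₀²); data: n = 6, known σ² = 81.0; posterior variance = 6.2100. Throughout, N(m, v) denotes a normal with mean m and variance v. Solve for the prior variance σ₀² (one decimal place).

For the Normal–Normal model with known σ², precisions add: τ_n = τ₀ + n/σ².
So 1/σ₀² = 1/6.2100 − 6/81.0 = 0.161031 − 0.074074 = 0.086957.
Hence σ₀² = 1/0.086957 ≈ 11.5.

σ₀² = 11.5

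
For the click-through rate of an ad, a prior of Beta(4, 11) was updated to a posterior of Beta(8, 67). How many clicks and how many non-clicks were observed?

4 clicks and 56 non-clicks

A Beta(α, β) prior with s successes and f failures in binomial data gives a Beta(α+s, β+f) posterior.
So s = 8 − 4 = 4 and f = 67 − 11 = 56.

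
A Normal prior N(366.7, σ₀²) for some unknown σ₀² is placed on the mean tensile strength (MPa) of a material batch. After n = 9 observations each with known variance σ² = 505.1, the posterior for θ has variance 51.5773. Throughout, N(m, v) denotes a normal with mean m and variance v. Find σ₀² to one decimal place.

σ₀² = 636.9

For the Normal–Normal model with known σ², precisions add: τ_n = τ₀ + n/σ².
So 1/σ₀² = 1/51.5773 − 9/505.1 = 0.019388 − 0.017818 = 0.001570.
Hence σ₀² = 1/0.001570 ≈ 636.9.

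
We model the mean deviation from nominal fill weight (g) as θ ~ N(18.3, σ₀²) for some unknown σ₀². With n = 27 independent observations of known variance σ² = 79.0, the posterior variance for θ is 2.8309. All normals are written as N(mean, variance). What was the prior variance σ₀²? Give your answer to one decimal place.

For the Normal–Normal model with known σ², precisions add: τ_n = τ₀ + n/σ².
So 1/σ₀² = 1/2.8309 − 27/79.0 = 0.353245 − 0.341772 = 0.011473.
Hence σ₀² = 1/0.011473 ≈ 87.2.

σ₀² = 87.2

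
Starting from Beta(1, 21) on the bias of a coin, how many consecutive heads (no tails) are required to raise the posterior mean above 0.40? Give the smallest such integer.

After k heads and 0 tails the posterior is Beta(1+k, 21), with mean (1+k)/(1+21+k).
Set (1+k)/(22+k) > 0.40 and solve: k > (0.40·22 − 1)/(1 − 0.40) = 13.000.
The smallest integer exceeding 13.000 is 14.

k = 14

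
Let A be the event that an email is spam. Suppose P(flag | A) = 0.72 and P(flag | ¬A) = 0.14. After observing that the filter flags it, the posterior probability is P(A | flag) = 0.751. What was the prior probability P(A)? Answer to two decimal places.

P(A) = 0.37

In odds form, posterior odds = prior odds × likelihood ratio, so prior odds = posterior odds ÷ LR.
Posterior odds = 0.751/(1−0.751) = 3.0161. LR = 0.72/0.14 = 5.1429.
Prior odds = 3.0161/5.1429 = 0.5865, so P(A) = 0.5865/(1+0.5865) ≈ 0.37.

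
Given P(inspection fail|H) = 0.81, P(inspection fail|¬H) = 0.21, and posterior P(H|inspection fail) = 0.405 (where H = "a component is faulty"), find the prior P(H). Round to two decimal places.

In odds form, posterior odds = prior odds × likelihood ratio, so prior odds = posterior odds ÷ LR.
Posterior odds = 0.405/(1−0.405) = 0.6807. LR = 0.81/0.21 = 3.8571.
Prior odds = 0.6807/3.8571 = 0.1765, so P(H) = 0.1765/(1+0.1765) ≈ 0.15.

P(H) = 0.15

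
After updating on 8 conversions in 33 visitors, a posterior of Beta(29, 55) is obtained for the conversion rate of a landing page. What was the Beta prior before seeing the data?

Under Beta–binomial conjugacy the posterior parameters are (α+s, β+f).
Subtract the data counts: 29−8=21, 55−25=30.

Beta(21, 30)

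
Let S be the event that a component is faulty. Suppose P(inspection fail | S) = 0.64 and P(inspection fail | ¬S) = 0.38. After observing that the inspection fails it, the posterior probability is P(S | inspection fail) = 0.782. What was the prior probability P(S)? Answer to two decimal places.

P(S) = 0.68

In odds form, posterior odds = prior odds × likelihood ratio, so prior odds = posterior odds ÷ LR.
Posterior odds = 0.782/(1−0.782) = 3.5872. LR = 0.64/0.38 = 1.6842.
Prior odds = 3.5872/1.6842 = 2.1299, so P(S) = 2.1299/(1+2.1299) ≈ 0.68.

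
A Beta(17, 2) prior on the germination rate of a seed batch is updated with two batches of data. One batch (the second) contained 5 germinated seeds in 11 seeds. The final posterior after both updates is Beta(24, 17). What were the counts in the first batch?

Sequential conjugate updates are equivalent to a single update on the pooled data, so total successes = posterior α − prior α and total failures = posterior β − prior β.
Total across both batches: 24−17=7 germinated seeds, 17−2=15 non-germinating seeds.
Subtract the second batch: 7−5=2 germinated seeds and 15−6=9 non-germinating seeds.

2 germinated seeds and 9 non-germinating seeds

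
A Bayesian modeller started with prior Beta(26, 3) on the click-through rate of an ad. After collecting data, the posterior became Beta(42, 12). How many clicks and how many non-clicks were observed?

16 clicks and 9 non-clicks

A Beta(a, b) prior with s successes and f failures in binomial data gives a Beta(a+s, b+f) posterior.
Match parameters: s=42−26=16, f=12−3=9.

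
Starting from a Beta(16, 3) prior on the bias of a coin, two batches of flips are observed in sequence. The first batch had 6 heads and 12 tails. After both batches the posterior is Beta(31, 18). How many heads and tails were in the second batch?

9 heads and 3 tails

Sequential conjugate updates are equivalent to a single update on the pooled data, so total successes = posterior α − prior α and total failures = posterior β − prior β.
Total across both batches: 31−16=15 heads, 18−3=15 tails.
Subtract the first batch: 15−6=9 heads and 15−12=3 tails.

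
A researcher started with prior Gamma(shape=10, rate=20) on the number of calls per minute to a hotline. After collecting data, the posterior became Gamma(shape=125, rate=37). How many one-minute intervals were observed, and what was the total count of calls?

A Gamma(α, β) prior (rate parametrization) on a Poisson rate with n observations summing to S gives posterior Gamma(α+S, β+n).
Matching: Σxᵢ = 125 − 10 = 115 and n = 37 − 20 = 17.

n = 17 one-minute intervals with total 115 calls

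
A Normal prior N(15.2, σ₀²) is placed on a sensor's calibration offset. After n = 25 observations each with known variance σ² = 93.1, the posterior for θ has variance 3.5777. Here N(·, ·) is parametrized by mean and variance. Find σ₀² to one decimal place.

σ₀² = 91.1

Posterior precision equals prior precision plus data precision: 1/σ_n² = 1/σ₀² + n/σ².
So 1/σ₀² = 1/3.5777 − 25/93.1 = 0.279509 − 0.268528 = 0.010981.
Hence σ₀² = 1/0.010981 ≈ 91.1.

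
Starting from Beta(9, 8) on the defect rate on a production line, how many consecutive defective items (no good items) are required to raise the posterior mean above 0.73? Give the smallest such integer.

k = 13

After k defective items and 0 good items the posterior is Beta(9+k, 8), with mean (9+k)/(9+8+k).
Set (9+k)/(17+k) > 0.73 and solve: k > (0.73·17 − 9)/(1 − 0.73) = 12.630.
The smallest integer exceeding 12.630 is 13.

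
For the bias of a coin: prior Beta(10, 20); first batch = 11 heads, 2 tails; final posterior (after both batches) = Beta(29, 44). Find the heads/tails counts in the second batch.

8 heads and 22 tails

Sequential conjugate updates are equivalent to a single update on the pooled data, so total successes = posterior α − prior α and total failures = posterior β − prior β.
Total across both batches: 29−10=19 heads, 44−20=24 tails.
Subtract the first batch: 19−11=8 heads and 24−2=22 tails.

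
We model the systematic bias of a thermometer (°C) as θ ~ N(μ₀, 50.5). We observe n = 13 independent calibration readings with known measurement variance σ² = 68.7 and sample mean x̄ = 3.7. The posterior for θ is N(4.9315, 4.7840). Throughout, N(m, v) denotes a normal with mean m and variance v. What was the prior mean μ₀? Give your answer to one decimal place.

μ₀ = 16.7

The posterior mean is a precision-weighted average: μ_n = (τ₀μ₀ + τ_data·x̄)/(τ₀+τ_data), with τ₀=1/σ₀² and τ_data=n/σ².
Here τ₀ = 1/50.5 = 0.019802 and τ_data = 13/68.7 = 0.189229, so τ_n = 0.209031.
Rearranging for μ₀: μ₀ = (μ_n·τ_n − τ_data·x̄)/τ₀ = (4.9315·0.209031 − 0.189229·3.7) / 0.019802 = 0.330689/0.019802 ≈ 16.7.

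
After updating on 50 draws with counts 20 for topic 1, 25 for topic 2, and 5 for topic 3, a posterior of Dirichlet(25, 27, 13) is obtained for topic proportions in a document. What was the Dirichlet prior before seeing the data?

Dirichlet(5, 2, 8)

For a Dirichlet(α) prior with multinomial counts c, the posterior is Dirichlet(α + c) componentwise.
Subtract each count from the matching posterior parameter: 25−20=5, 27−25=2, 13−5=8.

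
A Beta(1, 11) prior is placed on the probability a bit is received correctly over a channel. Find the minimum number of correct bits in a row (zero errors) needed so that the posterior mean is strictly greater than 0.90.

After k correct bits and 0 errors the posterior is Beta(1+k, 11), with mean (1+k)/(1+11+k).
Set (1+k)/(12+k) > 0.90 and solve: k > (0.90·12 − 1)/(1 − 0.90) = 98.000.
The smallest integer exceeding 98.000 is 99, and checking k=99: (100)/(111) = 0.9009 > 0.90.

k = 99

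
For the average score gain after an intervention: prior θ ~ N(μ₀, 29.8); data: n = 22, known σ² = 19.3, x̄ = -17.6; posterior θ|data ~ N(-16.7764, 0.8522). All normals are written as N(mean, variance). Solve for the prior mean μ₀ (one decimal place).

With known observation variance, the Normal–Normal posterior has precision τ_n = τ₀ + n/σ² and mean μ_n = (τ₀μ₀ + (n/σ²)x̄)/τ_n.
Here τ₀ = 1/29.8 = 0.033557 and τ_data = 22/19.3 = 1.139896, so τ_n = 1.173453.
Rearranging for μ₀: μ₀ = (μ_n·τ_n − τ_data·x̄)/τ₀ = (-16.7764·1.173453 − 1.139896·-17.6) / 0.033557 = 0.375853/0.033557 ≈ 11.2.

μ₀ = 11.2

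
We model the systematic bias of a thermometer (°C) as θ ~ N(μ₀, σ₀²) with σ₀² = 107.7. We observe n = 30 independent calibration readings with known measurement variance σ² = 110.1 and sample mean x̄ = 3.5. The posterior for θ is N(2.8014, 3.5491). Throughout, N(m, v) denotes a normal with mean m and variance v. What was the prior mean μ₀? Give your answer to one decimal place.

μ₀ = -17.7

With known observation variance, the Normal–Normal posterior has precision τ_n = τ₀ + n/σ² and mean μ_n = (τ₀μ₀ + (n/σ²)x̄)/τ_n.
Here τ₀ = 1/107.7 = 0.009285 and τ_data = 30/110.1 = 0.272480, so τ_n = 0.281765.
Rearranging for μ₀: μ₀ = (μ_n·τ_n − τ_data·x̄)/τ₀ = (2.8014·0.281765 − 0.272480·3.5) / 0.009285 = -0.164344/0.009285 ≈ -17.7.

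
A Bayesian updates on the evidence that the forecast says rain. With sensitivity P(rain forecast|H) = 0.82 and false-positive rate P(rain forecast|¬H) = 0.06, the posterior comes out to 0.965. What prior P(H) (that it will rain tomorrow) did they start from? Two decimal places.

Bayes' rule in odds form gives O(H|E) = O(H)·[P(E|H)/P(E|¬H)], hence O(H) = O(H|E)/LR.
Posterior odds = 0.965/(1−0.965) = 27.5714. LR = 0.82/0.06 = 13.6667.
Prior odds = 27.5714/13.6667 = 2.0174, so P(H) = 2.0174/(1+2.0174) ≈ 0.67.

P(H) = 0.67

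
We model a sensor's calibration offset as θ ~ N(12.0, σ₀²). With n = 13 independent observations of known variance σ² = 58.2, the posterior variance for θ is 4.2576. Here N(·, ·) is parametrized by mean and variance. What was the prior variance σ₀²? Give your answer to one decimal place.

σ₀² = 86.9

Posterior precision equals prior precision plus data precision: 1/σ_n² = 1/σ₀² + n/σ².
So 1/σ₀² = 1/4.2576 − 13/58.2 = 0.234874 − 0.223368 = 0.011506.
Hence σ₀² = 1/0.011506 ≈ 86.9.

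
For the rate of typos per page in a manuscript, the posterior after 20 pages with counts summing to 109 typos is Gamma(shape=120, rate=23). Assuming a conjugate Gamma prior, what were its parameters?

A Gamma(α, β) prior (rate parametrization) on a Poisson rate with n observations summing to S gives posterior Gamma(α+S, β+n).
So α = 120 − 109 = 11 and β = 23 − 20 = 3.

Gamma(shape=11, rate=3)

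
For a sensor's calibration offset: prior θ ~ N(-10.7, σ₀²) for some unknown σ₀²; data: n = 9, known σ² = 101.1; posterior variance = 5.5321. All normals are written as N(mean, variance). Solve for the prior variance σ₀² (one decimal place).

For the Normal–Normal model with known σ², precisions add: τ_n = τ₀ + n/σ².
So 1/σ₀² = 1/5.5321 − 9/101.1 = 0.180763 − 0.089021 = 0.091742.
Hence σ₀² = 1/0.091742 ≈ 10.9.

σ₀² = 10.9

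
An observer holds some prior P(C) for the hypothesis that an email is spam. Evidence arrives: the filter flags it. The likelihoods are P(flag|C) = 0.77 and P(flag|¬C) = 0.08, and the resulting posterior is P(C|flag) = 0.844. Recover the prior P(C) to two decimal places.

Bayes' rule in odds form gives O(C|E) = O(C)·[P(E|C)/P(E|¬C)], hence O(C) = O(C|E)/LR.
Posterior odds = 0.844/(1−0.844) = 5.4103. LR = 0.77/0.08 = 9.6250.
Prior odds = 5.4103/9.6250 = 0.5621, so P(C) = 0.5621/(1+0.5621) ≈ 0.36.

P(C) = 0.36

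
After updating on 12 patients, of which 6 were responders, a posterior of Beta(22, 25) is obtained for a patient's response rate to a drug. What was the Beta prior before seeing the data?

Beta(16, 19)

Under Beta–binomial conjugacy the posterior parameters are (a+s, b+f).
So a = 22 − 6 = 16 and b = 25 − 6 = 19.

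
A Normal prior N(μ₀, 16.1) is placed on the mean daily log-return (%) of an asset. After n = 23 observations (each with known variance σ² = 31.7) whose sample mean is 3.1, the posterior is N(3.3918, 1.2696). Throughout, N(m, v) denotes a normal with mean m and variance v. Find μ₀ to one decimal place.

μ₀ = 6.8

With known observation variance, the Normal–Normal posterior has precision τ_n = τ₀ + n/σ² and mean μ_n = (τ₀μ₀ + (n/σ²)x̄)/τ_n.
Here τ₀ = 1/16.1 = 0.062112 and τ_data = 23/31.7 = 0.725552, so τ_n = 0.787664.
Rearranging for μ₀: μ₀ = (μ_n·τ_n − τ_data·x̄)/τ₀ = (3.3918·0.787664 − 0.725552·3.1) / 0.062112 = 0.422388/0.062112 ≈ 6.8.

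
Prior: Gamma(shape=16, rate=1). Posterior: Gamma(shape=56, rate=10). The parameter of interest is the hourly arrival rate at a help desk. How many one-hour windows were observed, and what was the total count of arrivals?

Gamma–Poisson conjugacy: posterior shape = α + Σxᵢ, posterior rate = β + n.
Matching: Σxᵢ = 56 − 16 = 40 and n = 10 − 1 = 9.

n = 9 one-hour windows with total 40 arrivals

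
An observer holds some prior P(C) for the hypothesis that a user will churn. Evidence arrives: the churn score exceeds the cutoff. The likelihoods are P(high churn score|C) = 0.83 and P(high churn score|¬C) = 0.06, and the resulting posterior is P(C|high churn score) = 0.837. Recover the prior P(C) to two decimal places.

In odds form, posterior odds = prior odds × likelihood ratio, so prior odds = posterior odds ÷ LR.
Posterior odds = 0.837/(1−0.837) = 5.1350. LR = 0.83/0.06 = 13.8333.
Prior odds = 5.1350/13.8333 = 0.3712, so P(C) = 0.3712/(1+0.3712) ≈ 0.27.

P(C) = 0.27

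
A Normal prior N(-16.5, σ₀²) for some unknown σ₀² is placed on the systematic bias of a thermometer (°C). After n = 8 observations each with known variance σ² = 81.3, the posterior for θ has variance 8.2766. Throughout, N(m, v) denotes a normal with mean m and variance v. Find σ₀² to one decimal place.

σ₀² = 44.6

Posterior precision equals prior precision plus data precision: 1/σ_n² = 1/σ₀² + n/σ².
So 1/σ₀² = 1/8.2766 − 8/81.3 = 0.120823 − 0.098401 = 0.022422.
Hence σ₀² = 1/0.022422 ≈ 44.6.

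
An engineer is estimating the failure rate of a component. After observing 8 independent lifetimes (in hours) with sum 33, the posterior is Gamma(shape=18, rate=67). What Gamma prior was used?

Gamma–exponential conjugacy: posterior shape = α + n, posterior rate = β + Σtᵢ.
So α = 18 − 8 = 10 and β = 67 − 33 = 34.

Gamma(shape=10, rate=34)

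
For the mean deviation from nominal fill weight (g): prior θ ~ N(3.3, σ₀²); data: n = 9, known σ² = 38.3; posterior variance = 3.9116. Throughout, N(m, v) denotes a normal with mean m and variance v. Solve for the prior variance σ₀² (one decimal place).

σ₀² = 48.4

Posterior precision equals prior precision plus data precision: 1/σ_n² = 1/σ₀² + n/σ².
So 1/σ₀² = 1/3.9116 − 9/38.3 = 0.255650 − 0.234987 = 0.020663.
Hence σ₀² = 1/0.020663 ≈ 48.4.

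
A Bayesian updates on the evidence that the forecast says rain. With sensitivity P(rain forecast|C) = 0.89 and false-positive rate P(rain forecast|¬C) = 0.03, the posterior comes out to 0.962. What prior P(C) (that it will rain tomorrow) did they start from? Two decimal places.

P(C) = 0.46

In odds form, posterior odds = prior odds × likelihood ratio, so prior odds = posterior odds ÷ LR.
Posterior odds = 0.962/(1−0.962) = 25.3158. LR = 0.89/0.03 = 29.6667.
Prior odds = 25.3158/29.6667 = 0.8533, so P(C) = 0.8533/(1+0.8533) ≈ 0.46.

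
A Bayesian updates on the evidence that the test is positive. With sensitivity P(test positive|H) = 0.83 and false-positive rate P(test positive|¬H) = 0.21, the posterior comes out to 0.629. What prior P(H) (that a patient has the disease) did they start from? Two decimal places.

P(H) = 0.30

Bayes' rule in odds form gives O(H|E) = O(H)·[P(E|H)/P(E|¬H)], hence O(H) = O(H|E)/LR.
Posterior odds = 0.629/(1−0.629) = 1.6954. LR = 0.83/0.21 = 3.9524.
Prior odds = 1.6954/3.9524 = 0.4290, so P(H) = 0.4290/(1+0.4290) ≈ 0.30.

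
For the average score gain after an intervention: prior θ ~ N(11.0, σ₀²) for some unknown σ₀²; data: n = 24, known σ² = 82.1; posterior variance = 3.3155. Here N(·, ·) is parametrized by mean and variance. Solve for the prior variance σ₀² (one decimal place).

Posterior precision equals prior precision plus data precision: 1/σ_n² = 1/σ₀² + n/σ².
So 1/σ₀² = 1/3.3155 − 24/82.1 = 0.301614 − 0.292326 = 0.009288.
Hence σ₀² = 1/0.009288 ≈ 107.7.

σ₀² = 107.7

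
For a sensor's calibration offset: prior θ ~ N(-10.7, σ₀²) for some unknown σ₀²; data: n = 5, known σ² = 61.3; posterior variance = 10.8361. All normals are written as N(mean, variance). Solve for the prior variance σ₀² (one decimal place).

For the Normal–Normal model with known σ², precisions add: τ_n = τ₀ + n/σ².
So 1/σ₀² = 1/10.8361 − 5/61.3 = 0.092284 − 0.081566 = 0.010718.
Hence σ₀² = 1/0.010718 ≈ 93.3.

σ₀² = 93.3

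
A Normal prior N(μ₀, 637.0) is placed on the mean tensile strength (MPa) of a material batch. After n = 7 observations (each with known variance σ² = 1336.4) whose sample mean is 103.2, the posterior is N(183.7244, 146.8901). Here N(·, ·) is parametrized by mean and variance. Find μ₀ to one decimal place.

μ₀ = 452.4

The posterior mean is a precision-weighted average: μ_n = (τ₀μ₀ + τ_data·x̄)/(τ₀+τ_data), with τ₀=1/σ₀² and τ_data=n/σ².
Here τ₀ = 1/637.0 = 0.001570 and τ_data = 7/1336.4 = 0.005238, so τ_n = 0.006808.
Rearranging for μ₀: μ₀ = (μ_n·τ_n − τ_data·x̄)/τ₀ = (183.7244·0.006808 − 0.005238·103.2) / 0.001570 = 0.710234/0.001570 ≈ 452.4.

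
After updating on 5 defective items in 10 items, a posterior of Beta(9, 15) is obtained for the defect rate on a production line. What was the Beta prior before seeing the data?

Beta(4, 10)

Under Beta–binomial conjugacy the posterior parameters are (a+s, b+f).
So a = 9 − 5 = 4 and b = 15 − 5 = 10.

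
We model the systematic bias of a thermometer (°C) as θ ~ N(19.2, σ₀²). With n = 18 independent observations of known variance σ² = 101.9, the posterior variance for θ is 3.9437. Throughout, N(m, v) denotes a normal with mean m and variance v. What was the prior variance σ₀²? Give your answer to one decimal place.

σ₀² = 13.0

For the Normal–Normal model with known σ², precisions add: τ_n = τ₀ + n/σ².
So 1/σ₀² = 1/3.9437 − 18/101.9 = 0.253569 − 0.176644 = 0.076925.
Hence σ₀² = 1/0.076925 ≈ 13.0.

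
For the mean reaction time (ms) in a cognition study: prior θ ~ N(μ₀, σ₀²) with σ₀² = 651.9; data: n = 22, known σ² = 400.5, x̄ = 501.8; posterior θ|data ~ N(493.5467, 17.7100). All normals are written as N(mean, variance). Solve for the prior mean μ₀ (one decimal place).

With known observation variance, the Normal–Normal posterior has precision τ_n = τ₀ + n/σ² and mean μ_n = (τ₀μ₀ + (n/σ²)x̄)/τ_n.
Here τ₀ = 1/651.9 = 0.001534 and τ_data = 22/400.5 = 0.054931, so τ_n = 0.056465.
Rearranging for μ₀: μ₀ = (μ_n·τ_n − τ_data·x̄)/τ₀ = (493.5467·0.056465 − 0.054931·501.8) / 0.001534 = 0.303739/0.001534 ≈ 198.0.

μ₀ = 198.0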